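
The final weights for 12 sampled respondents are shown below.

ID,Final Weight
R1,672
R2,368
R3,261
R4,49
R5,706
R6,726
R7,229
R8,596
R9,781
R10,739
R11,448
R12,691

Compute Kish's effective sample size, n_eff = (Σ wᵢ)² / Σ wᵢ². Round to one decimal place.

Σ wᵢ = 672 + 368 + 261 + 49 + 706 + 726 + 229 + 596 + 781 + 739 + 448 + 691 = 6266
Σ wᵢ² = 3924966
n_eff = 6266² / 3924966 = 39262756 / 3924966 = 10.003337

10.0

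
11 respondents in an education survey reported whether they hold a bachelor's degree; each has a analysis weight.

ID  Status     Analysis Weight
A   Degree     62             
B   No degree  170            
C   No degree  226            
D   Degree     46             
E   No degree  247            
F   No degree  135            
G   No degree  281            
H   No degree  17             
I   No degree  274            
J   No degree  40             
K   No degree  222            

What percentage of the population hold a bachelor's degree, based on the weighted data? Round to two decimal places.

Sum of weights for 'Degree' = 62 + 46 = 108
Total weight = 62 + 170 + 226 + 46 + 247 + 135 + 281 + 17 + 274 + 40 + 222 = 1720
Weighted proportion = 108 / 1720 = 0.062790698 → 6.2790698%

6.28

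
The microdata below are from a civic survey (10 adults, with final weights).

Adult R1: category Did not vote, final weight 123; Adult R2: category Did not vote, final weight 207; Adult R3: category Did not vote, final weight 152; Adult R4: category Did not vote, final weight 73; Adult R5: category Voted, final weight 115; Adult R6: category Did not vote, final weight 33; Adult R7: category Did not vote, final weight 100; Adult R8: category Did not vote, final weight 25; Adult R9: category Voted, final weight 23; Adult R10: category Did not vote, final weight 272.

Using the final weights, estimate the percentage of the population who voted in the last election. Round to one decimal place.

12.3

Sum of weights for 'Voted' = 115 + 23 = 138
Total weight = 123 + 207 + 152 + 73 + 115 + 33 + 100 + 25 + 23 + 272 = 1123
Weighted proportion = 138 / 1123 = 0.12288513 → 12.288513%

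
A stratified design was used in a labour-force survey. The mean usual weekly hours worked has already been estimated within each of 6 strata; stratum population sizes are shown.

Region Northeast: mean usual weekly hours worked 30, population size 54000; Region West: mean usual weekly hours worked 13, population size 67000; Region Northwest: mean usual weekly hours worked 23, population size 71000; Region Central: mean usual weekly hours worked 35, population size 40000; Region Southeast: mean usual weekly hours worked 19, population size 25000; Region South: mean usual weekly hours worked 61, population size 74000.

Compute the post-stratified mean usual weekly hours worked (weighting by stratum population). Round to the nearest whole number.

Σ Nₕ·x̄ₕ = 30×54000 + 13×67000 + 23×71000 + 35×40000 + 19×25000 + 61×74000
  = 1620000 + 871000 + 1633000 + 1400000 + 475000 + 4514000 = 10513000
Σ Nₕ = 54000 + 67000 + 71000 + 40000 + 25000 + 74000 = 331000
Overall mean = 10513000 / 331000 = 31.761329

32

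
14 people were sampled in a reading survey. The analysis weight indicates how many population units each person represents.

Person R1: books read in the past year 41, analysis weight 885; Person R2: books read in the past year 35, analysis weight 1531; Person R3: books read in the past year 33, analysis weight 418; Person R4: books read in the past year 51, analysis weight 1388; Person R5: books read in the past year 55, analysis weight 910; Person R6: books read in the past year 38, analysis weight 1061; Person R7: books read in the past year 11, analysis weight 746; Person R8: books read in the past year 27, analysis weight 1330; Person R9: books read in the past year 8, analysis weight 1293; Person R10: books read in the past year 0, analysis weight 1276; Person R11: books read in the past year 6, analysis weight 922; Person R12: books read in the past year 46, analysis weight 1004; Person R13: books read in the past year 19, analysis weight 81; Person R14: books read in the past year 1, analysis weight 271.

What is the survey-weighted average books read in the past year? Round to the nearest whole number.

Weighted sum = 372806
Sum of weights = 13116
Weighted mean = 372806 / 13116 = 28.423757

28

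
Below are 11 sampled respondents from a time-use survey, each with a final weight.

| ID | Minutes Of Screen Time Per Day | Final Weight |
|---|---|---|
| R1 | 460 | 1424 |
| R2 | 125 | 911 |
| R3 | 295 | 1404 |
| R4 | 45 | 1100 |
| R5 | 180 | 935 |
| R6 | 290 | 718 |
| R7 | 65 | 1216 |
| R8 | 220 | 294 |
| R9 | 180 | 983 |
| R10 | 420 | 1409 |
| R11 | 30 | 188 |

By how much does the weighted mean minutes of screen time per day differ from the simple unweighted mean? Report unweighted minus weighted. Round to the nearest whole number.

Unweighted sum = 460 + 125 + 295 + 45 + 180 + 290 + 65 + 220 + 180 + 420 + 30 = 2310
Unweighted mean = 2310 / 11 = 210
Weighted sum = 460×1424 + 125×911 + 295×1404 + 45×1100 + 180×935 + 290×718 + 65×1216 + 220×294 + 180×983 + 420×1409 + 30×188
  = 655040 + 113875 + 414180 + 49500 + 168300 + 208220 + 79040 + 64680 + 176940 + 591780 + 5640 = 2527195
Sum of weights = 1424 + 911 + 1404 + 1100 + 935 + 718 + 1216 + 294 + 983 + 1409 + 188 = 10582
Weighted mean = 2527195 / 10582 = 238.82017
Difference (unweighted minus weighted) = -28.820166

-29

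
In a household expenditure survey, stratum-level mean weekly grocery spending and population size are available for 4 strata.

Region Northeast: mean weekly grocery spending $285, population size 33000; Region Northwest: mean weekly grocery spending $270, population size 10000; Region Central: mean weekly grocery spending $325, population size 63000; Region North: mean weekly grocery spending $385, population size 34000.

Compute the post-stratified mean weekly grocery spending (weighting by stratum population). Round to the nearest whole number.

326

Σ Nₕ·x̄ₕ = 285×33000 + 270×10000 + 325×63000 + 385×34000
  = 9405000 + 2700000 + 20475000 + 13090000 = 45670000
Σ Nₕ = 33000 + 10000 + 63000 + 34000 = 140000
Overall mean = 45670000 / 140000 = 326.21429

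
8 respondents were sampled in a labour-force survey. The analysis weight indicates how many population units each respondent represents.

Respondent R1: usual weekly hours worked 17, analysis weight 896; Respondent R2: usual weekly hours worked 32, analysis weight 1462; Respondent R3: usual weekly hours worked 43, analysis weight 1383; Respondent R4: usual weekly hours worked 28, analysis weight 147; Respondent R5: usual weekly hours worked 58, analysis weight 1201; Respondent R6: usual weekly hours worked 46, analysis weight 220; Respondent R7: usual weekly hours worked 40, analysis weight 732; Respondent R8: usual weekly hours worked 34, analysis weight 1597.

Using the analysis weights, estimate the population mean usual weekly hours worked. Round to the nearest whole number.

38

Weighted sum = 17×896 + 32×1462 + 43×1383 + 28×147 + 58×1201 + 46×220 + 40×732 + 34×1597
  = 15232 + 46784 + 59469 + 4116 + 69658 + 10120 + 29280 + 54298 = 288957
Sum of weights = 896 + 1462 + 1383 + 147 + 1201 + 220 + 732 + 1597 = 7638
Weighted mean = 288957 / 7638 = 37.8315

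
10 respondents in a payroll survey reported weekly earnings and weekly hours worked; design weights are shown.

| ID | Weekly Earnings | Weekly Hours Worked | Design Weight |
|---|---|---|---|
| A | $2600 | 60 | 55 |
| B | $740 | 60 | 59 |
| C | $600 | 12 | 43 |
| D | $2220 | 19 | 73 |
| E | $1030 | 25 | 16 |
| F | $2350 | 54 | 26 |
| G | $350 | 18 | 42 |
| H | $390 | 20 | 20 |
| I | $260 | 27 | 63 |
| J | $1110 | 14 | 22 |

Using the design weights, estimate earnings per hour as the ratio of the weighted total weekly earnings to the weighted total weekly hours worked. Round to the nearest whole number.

Σ wᵢ·y = 2600×55 + 740×59 + 600×43 + 2220×73 + 1030×16 + 2350×26 + 350×42 + 390×20 + 260×63 + 1110×22
  = 143000 + 43660 + 25800 + 162060 + 16480 + 61100 + 14700 + 7800 + 16380 + 24420 = 515400
Σ wᵢ·x = 13712
Ratio = 515400 / 13712 = 37.587515

38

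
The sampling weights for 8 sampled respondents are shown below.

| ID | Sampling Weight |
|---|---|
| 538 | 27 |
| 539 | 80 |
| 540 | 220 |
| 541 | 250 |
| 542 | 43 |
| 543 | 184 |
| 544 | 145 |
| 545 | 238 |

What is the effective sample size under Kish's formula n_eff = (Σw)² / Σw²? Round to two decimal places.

Σ wᵢ = 27 + 80 + 220 + 250 + 43 + 184 + 145 + 238 = 1187
Σ wᵢ² = 729 + 6400 + 48400 + 62500 + 1849 + 33856 + 21025 + 56644 = 231403
n_eff = 1187² / 231403 = 1408969 / 231403 = 6.0888104

6.09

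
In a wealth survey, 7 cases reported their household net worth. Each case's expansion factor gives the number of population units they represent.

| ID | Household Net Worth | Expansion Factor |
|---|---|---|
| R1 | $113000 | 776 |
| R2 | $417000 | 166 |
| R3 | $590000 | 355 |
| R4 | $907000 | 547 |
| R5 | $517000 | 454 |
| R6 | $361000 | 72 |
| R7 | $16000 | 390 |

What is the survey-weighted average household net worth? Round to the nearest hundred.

409200

Weighted sum = 113000×776 + 417000×166 + 590000×355 + 907000×547 + 517000×454 + 361000×72 + 16000×390
  = 87688000 + 69222000 + 209450000 + 496129000 + 234718000 + 25992000 + 6240000 = 1129439000
Sum of weights = 776 + 166 + 355 + 547 + 454 + 72 + 390 = 2760
Weighted mean = 1129439000 / 2760 = 409217.03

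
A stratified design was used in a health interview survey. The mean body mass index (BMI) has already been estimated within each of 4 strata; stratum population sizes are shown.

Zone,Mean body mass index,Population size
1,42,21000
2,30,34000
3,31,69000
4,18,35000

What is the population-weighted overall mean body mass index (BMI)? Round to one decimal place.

Σ Nₕ·x̄ₕ = 42×21000 + 30×34000 + 31×69000 + 18×35000
  = 882000 + 1020000 + 2139000 + 630000 = 4671000
Σ Nₕ = 21000 + 34000 + 69000 + 35000 = 159000
Overall mean = 4671000 / 159000 = 29.377358

29.4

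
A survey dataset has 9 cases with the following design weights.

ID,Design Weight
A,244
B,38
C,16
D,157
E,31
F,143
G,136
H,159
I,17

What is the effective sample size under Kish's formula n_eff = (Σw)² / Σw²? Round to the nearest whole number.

Σ wᵢ = 244 + 38 + 16 + 157 + 31 + 143 + 136 + 159 + 17 = 941
Σ wᵢ² = 59536 + 1444 + 256 + 24649 + 961 + 20449 + 18496 + 25281 + 289 = 151361
n_eff = 941² / 151361 = 885481 / 151361 = 5.8501265

6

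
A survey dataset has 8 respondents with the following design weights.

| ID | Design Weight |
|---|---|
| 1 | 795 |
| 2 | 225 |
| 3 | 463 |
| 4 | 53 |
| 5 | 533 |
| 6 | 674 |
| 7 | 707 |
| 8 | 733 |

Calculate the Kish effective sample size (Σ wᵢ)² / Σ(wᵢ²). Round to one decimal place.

6.5

Σ wᵢ = 795 + 225 + 463 + 53 + 533 + 674 + 707 + 733 = 4183
Σ wᵢ² = 632025 + 50625 + 214369 + 2809 + 284089 + 454276 + 499849 + 537289 = 2675331
n_eff = 4183² / 2675331 = 17497489 / 2675331 = 6.5403081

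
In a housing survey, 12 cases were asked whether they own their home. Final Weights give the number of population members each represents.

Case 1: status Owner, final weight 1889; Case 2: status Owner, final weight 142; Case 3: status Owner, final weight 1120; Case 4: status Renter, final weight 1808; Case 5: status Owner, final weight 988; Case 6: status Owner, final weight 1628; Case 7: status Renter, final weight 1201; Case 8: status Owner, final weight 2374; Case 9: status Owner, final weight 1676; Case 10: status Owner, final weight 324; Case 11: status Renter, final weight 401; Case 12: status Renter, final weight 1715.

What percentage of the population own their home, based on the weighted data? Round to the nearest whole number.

Sum of weights for 'Owner' = 1889 + 142 + 1120 + 988 + 1628 + 2374 + 1676 + 324 = 10141
Total weight = 1889 + 142 + 1120 + 1808 + 988 + 1628 + 1201 + 2374 + 1676 + 324 + 401 + 1715 = 15266
Weighted proportion = 10141 / 15266 = 0.66428665 → 66.428665%

66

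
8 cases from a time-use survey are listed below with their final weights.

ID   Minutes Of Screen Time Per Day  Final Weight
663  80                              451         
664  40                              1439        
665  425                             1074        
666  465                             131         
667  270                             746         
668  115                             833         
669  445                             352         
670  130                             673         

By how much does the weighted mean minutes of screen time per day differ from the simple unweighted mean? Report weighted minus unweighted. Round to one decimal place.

-44.0

Unweighted sum = 80 + 40 + 425 + 465 + 270 + 115 + 445 + 130 = 1970
Unweighted mean = 1970 / 8 = 246.25
Weighted sum = 80×451 + 40×1439 + 425×1074 + 465×131 + 270×746 + 115×833 + 445×352 + 130×673
  = 1152350
Sum of weights = 451 + 1439 + 1074 + 131 + 746 + 833 + 352 + 673 = 5699
Weighted mean = 1152350 / 5699 = 202.20214
Difference (weighted minus unweighted) = -44.047859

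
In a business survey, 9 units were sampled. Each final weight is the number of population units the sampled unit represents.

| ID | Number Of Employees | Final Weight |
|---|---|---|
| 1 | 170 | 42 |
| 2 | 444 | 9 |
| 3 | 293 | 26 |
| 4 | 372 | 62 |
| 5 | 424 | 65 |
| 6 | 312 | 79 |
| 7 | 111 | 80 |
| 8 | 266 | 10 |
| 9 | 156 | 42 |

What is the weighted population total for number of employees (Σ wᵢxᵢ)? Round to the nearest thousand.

112000

Weighted total = 112118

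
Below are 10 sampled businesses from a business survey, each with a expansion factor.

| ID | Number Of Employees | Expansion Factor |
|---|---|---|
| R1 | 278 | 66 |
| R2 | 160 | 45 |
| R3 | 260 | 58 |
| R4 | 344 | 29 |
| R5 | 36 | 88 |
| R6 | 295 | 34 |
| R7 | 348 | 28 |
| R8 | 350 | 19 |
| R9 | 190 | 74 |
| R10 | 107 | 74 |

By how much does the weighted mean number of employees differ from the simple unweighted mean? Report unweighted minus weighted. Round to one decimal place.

38.4

Unweighted sum = 278 + 160 + 260 + 344 + 36 + 295 + 348 + 350 + 190 + 107 = 2368
Unweighted mean = 2368 / 10 = 236.8
Weighted sum = 278×66 + 160×45 + 260×58 + 344×29 + 36×88 + 295×34 + 348×28 + 350×19 + 190×74 + 107×74
  = 102174
Sum of weights = 66 + 45 + 58 + 29 + 88 + 34 + 28 + 19 + 74 + 74 = 515
Weighted mean = 102174 / 515 = 198.39612
Difference (unweighted minus weighted) = 38.403883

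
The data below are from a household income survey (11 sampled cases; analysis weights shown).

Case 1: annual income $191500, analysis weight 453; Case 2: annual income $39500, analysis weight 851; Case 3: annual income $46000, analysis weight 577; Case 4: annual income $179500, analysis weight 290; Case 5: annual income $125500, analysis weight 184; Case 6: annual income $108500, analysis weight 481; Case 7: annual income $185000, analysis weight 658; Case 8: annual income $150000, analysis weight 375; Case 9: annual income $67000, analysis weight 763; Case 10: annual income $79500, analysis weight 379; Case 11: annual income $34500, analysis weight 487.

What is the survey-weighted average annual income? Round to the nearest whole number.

100086

Weighted sum = 191500×453 + 39500×851 + 46000×577 + 179500×290 + 125500×184 + 108500×481 + 185000×658 + 150000×375 + 67000×763 + 79500×379 + 34500×487
  = 86749500 + 33614500 + 26542000 + 52055000 + 23092000 + 52188500 + 121730000 + 56250000 + 51121000 + 30130500 + 16801500 = 550274500
Sum of weights = 453 + 851 + 577 + 290 + 184 + 481 + 658 + 375 + 763 + 379 + 487 = 5498
Weighted mean = 550274500 / 5498 = 100086.3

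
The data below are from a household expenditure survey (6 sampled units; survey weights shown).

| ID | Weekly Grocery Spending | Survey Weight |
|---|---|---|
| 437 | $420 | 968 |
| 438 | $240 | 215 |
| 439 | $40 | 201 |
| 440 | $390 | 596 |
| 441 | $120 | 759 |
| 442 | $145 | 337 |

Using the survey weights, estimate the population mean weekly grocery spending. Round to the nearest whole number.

273

Weighted sum = 838585
Sum of weights = 968 + 215 + 201 + 596 + 759 + 337 = 3076
Weighted mean = 838585 / 3076 = 272.62191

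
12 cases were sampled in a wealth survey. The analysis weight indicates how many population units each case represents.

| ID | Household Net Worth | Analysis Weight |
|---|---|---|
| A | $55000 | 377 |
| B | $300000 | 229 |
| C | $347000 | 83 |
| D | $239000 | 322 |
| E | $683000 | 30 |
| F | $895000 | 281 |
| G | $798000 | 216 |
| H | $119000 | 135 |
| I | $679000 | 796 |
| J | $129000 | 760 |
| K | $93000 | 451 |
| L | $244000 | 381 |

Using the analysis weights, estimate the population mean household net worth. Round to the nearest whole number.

351894

Weighted sum = 55000×377 + 300000×229 + 347000×83 + 239000×322 + 683000×30 + 895000×281 + 798000×216 + 119000×135 + 679000×796 + 129000×760 + 93000×451 + 244000×381
  = 20735000 + 68700000 + 28801000 + 76958000 + 20490000 + 251495000 + 172368000 + 16065000 + 540484000 + 98040000 + 41943000 + 92964000 = 1429043000
Sum of weights = 377 + 229 + 83 + 322 + 30 + 281 + 216 + 135 + 796 + 760 + 451 + 381 = 4061
Weighted mean = 1429043000 / 4061 = 351894.36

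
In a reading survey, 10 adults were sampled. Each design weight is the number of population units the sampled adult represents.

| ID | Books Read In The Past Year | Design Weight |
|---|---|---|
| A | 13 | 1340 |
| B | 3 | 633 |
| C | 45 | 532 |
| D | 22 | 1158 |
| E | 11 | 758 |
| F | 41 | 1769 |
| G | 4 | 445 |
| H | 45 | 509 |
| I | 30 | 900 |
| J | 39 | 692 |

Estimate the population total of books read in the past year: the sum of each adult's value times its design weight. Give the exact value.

228275

Weighted total = 13×1340 + 3×633 + 45×532 + 22×1158 + 11×758 + 41×1769 + 4×445 + 45×509 + 30×900 + 39×692
  = 17420 + 1899 + 23940 + 25476 + 8338 + 72529 + 1780 + 22905 + 27000 + 26988 = 228275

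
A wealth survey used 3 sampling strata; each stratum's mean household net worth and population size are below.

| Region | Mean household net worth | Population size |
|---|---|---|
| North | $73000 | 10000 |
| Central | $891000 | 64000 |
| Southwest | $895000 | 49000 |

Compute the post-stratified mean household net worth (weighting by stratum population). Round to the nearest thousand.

826000

Σ Nₕ·x̄ₕ = 73000×10000 + 891000×64000 + 895000×49000
  = 101609000000
Σ Nₕ = 10000 + 64000 + 49000 = 123000
Overall mean = 101609000000 / 123000 = 826089.43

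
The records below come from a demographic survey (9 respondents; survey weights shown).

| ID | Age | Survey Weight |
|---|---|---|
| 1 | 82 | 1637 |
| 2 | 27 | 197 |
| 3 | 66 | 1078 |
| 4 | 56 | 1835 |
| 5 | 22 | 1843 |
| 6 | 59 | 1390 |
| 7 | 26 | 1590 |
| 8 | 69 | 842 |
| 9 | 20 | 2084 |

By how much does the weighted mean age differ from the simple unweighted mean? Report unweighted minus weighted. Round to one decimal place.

1.3

Unweighted sum = 82 + 27 + 66 + 56 + 22 + 59 + 26 + 69 + 20 = 427
Unweighted mean = 427 / 9 = 47.444444
Weighted sum = 82×1637 + 27×197 + 66×1078 + 56×1835 + 22×1843 + 59×1390 + 26×1590 + 69×842 + 20×2084
  = 577135
Sum of weights = 1637 + 197 + 1078 + 1835 + 1843 + 1390 + 1590 + 842 + 2084 = 12496
Weighted mean = 577135 / 12496 = 46.185579
Difference (unweighted minus weighted) = 1.2588651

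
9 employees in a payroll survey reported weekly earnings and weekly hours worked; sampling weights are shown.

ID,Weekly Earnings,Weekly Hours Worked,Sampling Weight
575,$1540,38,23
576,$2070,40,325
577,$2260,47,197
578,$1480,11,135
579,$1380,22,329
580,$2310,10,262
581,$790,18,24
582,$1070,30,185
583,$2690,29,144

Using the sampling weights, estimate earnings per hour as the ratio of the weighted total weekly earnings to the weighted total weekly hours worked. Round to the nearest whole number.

68

Σ wᵢ·y = 3016700
Σ wᵢ·x = 38×23 + 40×325 + 47×197 + 11×135 + 22×329 + 10×262 + 18×24 + 30×185 + 29×144
  = 874 + 13000 + 9259 + 1485 + 7238 + 2620 + 432 + 5550 + 4176 = 44634
Ratio = 3016700 / 44634 = 67.587489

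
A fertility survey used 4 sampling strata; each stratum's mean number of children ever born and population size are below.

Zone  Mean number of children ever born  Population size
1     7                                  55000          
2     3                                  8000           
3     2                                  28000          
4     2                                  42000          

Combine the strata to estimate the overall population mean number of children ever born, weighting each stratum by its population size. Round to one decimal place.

4.1

Σ Nₕ·x̄ₕ = 7×55000 + 3×8000 + 2×28000 + 2×42000
  = 549000
Σ Nₕ = 55000 + 8000 + 28000 + 42000 = 133000
Overall mean = 549000 / 133000 = 4.1278195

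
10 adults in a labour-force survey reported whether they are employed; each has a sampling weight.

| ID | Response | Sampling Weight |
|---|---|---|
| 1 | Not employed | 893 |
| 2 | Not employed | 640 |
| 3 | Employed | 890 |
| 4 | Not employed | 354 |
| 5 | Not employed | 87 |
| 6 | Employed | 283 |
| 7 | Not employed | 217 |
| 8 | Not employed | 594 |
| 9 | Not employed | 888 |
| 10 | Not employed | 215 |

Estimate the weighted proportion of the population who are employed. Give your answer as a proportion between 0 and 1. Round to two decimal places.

Sum of weights for 'Employed' = 890 + 283 = 1173
Total weight = 893 + 640 + 890 + 354 + 87 + 283 + 217 + 594 + 888 + 215 = 5061
Weighted proportion = 1173 / 5061 = 0.23177238

0.23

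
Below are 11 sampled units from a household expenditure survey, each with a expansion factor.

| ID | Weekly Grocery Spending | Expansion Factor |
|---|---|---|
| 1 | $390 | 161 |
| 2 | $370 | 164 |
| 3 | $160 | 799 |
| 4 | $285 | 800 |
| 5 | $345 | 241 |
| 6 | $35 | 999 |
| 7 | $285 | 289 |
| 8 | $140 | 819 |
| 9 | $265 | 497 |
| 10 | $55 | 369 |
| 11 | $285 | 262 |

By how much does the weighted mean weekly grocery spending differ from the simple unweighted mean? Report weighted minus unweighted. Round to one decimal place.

-48.6

Unweighted sum = 390 + 370 + 160 + 285 + 345 + 35 + 285 + 140 + 265 + 55 + 285 = 2615
Unweighted mean = 2615 / 11 = 237.72727
Weighted sum = 390×161 + 370×164 + 160×799 + 285×800 + 345×241 + 35×999 + 285×289 + 140×819 + 265×497 + 55×369 + 285×262
  = 62790 + 60680 + 127840 + 228000 + 83145 + 34965 + 82365 + 114660 + 131705 + 20295 + 74670 = 1021115
Sum of weights = 161 + 164 + 799 + 800 + 241 + 999 + 289 + 819 + 497 + 369 + 262 = 5400
Weighted mean = 1021115 / 5400 = 189.09537
Difference (weighted minus unweighted) = -48.631902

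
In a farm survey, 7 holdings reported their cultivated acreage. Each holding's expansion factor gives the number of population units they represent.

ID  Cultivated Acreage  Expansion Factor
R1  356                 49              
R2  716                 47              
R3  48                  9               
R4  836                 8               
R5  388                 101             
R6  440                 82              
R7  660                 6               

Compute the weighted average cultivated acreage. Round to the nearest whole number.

Weighted sum = 356×49 + 716×47 + 48×9 + 836×8 + 388×101 + 440×82 + 660×6
  = 17444 + 33652 + 432 + 6688 + 39188 + 36080 + 3960 = 137444
Sum of weights = 49 + 47 + 9 + 8 + 101 + 82 + 6 = 302
Weighted mean = 137444 / 302 = 455.11258

455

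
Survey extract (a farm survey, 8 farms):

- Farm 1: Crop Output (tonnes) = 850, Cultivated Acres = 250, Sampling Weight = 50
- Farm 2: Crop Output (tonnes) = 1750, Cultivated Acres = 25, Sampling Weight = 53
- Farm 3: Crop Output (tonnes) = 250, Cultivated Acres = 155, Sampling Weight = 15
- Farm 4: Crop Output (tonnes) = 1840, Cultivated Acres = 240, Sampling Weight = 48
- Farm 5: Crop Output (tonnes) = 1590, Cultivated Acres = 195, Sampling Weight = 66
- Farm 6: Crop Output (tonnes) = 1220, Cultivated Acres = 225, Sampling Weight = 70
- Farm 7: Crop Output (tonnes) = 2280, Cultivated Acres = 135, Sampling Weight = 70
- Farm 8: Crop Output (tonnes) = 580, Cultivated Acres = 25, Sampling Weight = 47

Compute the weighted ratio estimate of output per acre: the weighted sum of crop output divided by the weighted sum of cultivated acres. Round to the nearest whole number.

9

Σ wᵢ·y = 850×50 + 1750×53 + 250×15 + 1840×48 + 1590×66 + 1220×70 + 2280×70 + 580×47
  = 604520
Σ wᵢ·x = 250×50 + 25×53 + 155×15 + 240×48 + 195×66 + 225×70 + 135×70 + 25×47
  = 12500 + 1325 + 2325 + 11520 + 12870 + 15750 + 9450 + 1175 = 66915
Ratio = 604520 / 66915 = 9.0341478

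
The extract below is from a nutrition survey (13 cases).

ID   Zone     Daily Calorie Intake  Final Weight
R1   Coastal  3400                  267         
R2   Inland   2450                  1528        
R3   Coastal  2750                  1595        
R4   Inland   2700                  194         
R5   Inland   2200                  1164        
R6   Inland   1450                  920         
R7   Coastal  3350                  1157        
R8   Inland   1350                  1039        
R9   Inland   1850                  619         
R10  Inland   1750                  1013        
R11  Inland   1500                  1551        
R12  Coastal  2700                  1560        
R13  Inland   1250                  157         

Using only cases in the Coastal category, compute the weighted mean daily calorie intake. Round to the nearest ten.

Coastal rows: R1, R3, R7, R12
Weighted sum = 3400×267 + 2750×1595 + 3350×1157 + 2700×1560
  = 907800 + 4386250 + 3875950 + 4212000 = 13382000
Sum of weights = 267 + 1595 + 1157 + 1560 = 4579
Weighted mean = 13382000 / 4579 = 2922.4722

2920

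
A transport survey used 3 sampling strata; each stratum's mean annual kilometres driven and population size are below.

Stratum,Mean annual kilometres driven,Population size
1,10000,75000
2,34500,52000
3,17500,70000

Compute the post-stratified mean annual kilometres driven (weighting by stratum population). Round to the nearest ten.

19130

Σ Nₕ·x̄ₕ = 10000×75000 + 34500×52000 + 17500×70000
  = 3769000000
Σ Nₕ = 75000 + 52000 + 70000 = 197000
Overall mean = 3769000000 / 197000 = 19131.98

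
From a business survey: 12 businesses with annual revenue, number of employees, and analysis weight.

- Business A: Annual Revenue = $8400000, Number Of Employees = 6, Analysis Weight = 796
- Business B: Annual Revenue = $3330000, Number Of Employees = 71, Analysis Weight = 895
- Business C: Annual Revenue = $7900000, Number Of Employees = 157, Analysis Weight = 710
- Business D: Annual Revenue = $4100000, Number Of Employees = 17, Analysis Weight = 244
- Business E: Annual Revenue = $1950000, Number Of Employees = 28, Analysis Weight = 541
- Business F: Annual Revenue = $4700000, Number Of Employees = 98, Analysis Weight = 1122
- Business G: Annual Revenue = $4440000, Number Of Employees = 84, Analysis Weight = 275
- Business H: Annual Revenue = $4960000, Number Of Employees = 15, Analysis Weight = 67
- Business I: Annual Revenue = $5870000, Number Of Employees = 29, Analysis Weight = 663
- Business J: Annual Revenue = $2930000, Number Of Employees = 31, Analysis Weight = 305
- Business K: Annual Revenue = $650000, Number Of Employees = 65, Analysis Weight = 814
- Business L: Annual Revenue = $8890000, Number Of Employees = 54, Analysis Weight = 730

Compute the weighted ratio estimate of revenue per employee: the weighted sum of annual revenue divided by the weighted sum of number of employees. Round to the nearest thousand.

79000

Σ wᵢ·y = 8400000×796 + 3330000×895 + 7900000×710 + 4100000×244 + 1950000×541 + 4700000×1122 + 4440000×275 + 4960000×67 + 5870000×663 + 2930000×305 + 650000×814 + 8890000×730
  = 6686400000 + 2980350000 + 5609000000 + 1000400000 + 1054950000 + 5273400000 + 1221000000 + 332320000 + 3891810000 + 893650000 + 529100000 + 6489700000 = 35962080000
Σ wᵢ·x = 454160
Ratio = 35962080000 / 454160 = 79183.724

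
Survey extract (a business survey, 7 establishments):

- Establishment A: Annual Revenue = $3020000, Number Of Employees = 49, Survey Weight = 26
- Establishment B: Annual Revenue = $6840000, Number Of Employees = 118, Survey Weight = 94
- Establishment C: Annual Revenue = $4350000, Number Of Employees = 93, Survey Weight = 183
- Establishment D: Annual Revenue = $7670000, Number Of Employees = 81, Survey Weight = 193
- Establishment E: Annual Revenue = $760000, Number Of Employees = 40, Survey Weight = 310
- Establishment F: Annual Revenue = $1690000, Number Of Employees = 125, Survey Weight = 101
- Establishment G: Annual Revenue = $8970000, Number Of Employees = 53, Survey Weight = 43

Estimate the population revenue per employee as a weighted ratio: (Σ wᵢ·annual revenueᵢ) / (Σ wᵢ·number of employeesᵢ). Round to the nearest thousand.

52000

Σ wᵢ·y = 3789840000
Σ wᵢ·x = 49×26 + 118×94 + 93×183 + 81×193 + 40×310 + 125×101 + 53×43
  = 72322
Ratio = 3789840000 / 72322 = 52402.312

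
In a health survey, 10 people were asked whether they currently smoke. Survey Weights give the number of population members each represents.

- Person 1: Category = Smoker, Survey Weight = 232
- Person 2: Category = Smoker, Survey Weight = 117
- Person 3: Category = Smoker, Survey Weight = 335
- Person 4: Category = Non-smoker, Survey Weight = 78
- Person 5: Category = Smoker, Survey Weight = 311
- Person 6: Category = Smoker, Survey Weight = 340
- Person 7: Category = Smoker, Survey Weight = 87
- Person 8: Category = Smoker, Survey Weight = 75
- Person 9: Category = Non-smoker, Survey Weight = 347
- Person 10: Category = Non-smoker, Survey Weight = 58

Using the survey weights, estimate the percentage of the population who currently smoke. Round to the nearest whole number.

76

Sum of weights for 'Smoker' = 232 + 117 + 335 + 311 + 340 + 87 + 75 = 1497
Total weight = 232 + 117 + 335 + 78 + 311 + 340 + 87 + 75 + 347 + 58 = 1980
Weighted proportion = 1497 / 1980 = 0.75606061 → 75.606061%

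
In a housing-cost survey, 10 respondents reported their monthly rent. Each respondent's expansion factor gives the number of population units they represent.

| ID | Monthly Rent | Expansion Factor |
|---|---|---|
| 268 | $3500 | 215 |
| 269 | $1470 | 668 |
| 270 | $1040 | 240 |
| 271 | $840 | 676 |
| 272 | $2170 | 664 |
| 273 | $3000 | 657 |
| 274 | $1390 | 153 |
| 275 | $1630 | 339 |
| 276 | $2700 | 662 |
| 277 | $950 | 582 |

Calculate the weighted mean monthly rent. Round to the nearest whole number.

1868

Weighted sum = 3500×215 + 1470×668 + 1040×240 + 840×676 + 2170×664 + 3000×657 + 1390×153 + 1630×339 + 2700×662 + 950×582
  = 752500 + 981960 + 249600 + 567840 + 1440880 + 1971000 + 212670 + 552570 + 1787400 + 552900 = 9069320
Sum of weights = 215 + 668 + 240 + 676 + 664 + 657 + 153 + 339 + 662 + 582 = 4856
Weighted mean = 9069320 / 4856 = 1867.6524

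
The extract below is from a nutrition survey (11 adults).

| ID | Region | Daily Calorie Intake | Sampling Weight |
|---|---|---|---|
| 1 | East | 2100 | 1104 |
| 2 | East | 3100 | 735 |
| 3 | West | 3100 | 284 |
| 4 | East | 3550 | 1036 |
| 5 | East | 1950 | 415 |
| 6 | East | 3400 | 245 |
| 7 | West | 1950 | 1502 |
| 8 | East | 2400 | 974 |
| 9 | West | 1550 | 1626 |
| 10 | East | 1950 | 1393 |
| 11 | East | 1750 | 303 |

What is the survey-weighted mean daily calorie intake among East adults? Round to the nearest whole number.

East rows: 1, 2, 4, 5, 6, 8, 10, 11
Weighted sum = 2100×1104 + 3100×735 + 3550×1036 + 1950×415 + 3400×245 + 2400×974 + 1950×1393 + 1750×303
  = 15501150
Sum of weights = 6205
Weighted mean = 15501150 / 6205 = 2498.1708

2498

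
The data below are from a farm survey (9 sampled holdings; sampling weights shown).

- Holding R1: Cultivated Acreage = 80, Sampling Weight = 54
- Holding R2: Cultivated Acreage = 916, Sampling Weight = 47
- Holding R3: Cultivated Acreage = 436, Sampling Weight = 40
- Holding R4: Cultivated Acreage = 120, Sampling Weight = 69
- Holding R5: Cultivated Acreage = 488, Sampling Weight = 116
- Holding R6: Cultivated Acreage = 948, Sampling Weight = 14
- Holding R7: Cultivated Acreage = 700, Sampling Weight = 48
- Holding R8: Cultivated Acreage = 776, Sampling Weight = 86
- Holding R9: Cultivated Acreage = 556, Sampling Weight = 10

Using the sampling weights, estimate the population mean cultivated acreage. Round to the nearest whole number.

514

Weighted sum = 80×54 + 916×47 + 436×40 + 120×69 + 488×116 + 948×14 + 700×48 + 776×86 + 556×10
  = 4320 + 43052 + 17440 + 8280 + 56608 + 13272 + 33600 + 66736 + 5560 = 248868
Sum of weights = 54 + 47 + 40 + 69 + 116 + 14 + 48 + 86 + 10 = 484
Weighted mean = 248868 / 484 = 514.19008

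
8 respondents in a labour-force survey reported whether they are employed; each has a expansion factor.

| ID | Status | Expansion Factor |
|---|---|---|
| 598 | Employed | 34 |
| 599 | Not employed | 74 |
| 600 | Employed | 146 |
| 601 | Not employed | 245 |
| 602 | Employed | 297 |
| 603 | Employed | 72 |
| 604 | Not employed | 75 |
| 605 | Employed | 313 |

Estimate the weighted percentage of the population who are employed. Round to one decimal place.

68.6

Sum of weights for 'Employed' = 34 + 146 + 297 + 72 + 313 = 862
Total weight = 34 + 74 + 146 + 245 + 297 + 72 + 75 + 313 = 1256
Weighted proportion = 862 / 1256 = 0.68630573 → 68.630573%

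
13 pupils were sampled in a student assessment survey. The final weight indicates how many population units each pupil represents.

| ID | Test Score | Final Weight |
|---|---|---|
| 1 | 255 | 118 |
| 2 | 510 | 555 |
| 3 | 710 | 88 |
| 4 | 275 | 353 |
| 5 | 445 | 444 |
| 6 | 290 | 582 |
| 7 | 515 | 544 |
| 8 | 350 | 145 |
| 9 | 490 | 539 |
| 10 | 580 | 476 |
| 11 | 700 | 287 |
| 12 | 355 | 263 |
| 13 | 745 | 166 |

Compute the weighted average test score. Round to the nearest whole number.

467

Weighted sum = 2128090
Sum of weights = 4560
Weighted mean = 2128090 / 4560 = 466.6864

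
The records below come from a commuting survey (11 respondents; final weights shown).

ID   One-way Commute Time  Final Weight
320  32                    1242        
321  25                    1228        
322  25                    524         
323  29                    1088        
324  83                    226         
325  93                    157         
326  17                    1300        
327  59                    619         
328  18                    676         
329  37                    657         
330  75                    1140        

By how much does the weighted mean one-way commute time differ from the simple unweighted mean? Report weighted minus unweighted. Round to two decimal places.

Unweighted sum = 32 + 25 + 25 + 29 + 83 + 93 + 17 + 59 + 18 + 37 + 75 = 493
Unweighted mean = 493 / 11 = 44.818182
Weighted sum = 32×1242 + 25×1228 + 25×524 + 29×1088 + 83×226 + 93×157 + 17×1300 + 59×619 + 18×676 + 37×657 + 75×1140
  = 329053
Sum of weights = 1242 + 1228 + 524 + 1088 + 226 + 157 + 1300 + 619 + 676 + 657 + 1140 = 8857
Weighted mean = 329053 / 8857 = 37.151744
Difference (weighted minus unweighted) = -7.6664374

-7.67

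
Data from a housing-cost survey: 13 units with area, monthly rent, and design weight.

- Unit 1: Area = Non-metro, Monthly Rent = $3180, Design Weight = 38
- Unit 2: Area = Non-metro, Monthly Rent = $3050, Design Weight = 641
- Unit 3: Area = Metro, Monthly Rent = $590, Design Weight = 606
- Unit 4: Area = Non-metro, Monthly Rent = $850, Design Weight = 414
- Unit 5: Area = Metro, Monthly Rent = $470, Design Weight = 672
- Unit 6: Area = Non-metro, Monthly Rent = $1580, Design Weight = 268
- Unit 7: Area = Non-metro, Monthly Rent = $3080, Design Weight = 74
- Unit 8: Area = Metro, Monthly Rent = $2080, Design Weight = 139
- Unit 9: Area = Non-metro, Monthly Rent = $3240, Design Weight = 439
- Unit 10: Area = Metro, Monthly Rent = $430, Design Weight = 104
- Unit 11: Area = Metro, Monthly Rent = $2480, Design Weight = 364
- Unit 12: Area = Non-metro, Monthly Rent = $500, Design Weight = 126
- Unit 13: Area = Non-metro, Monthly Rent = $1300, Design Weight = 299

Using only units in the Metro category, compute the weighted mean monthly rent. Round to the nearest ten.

1010

Metro rows: 3, 5, 8, 10, 11
Weighted sum = 590×606 + 470×672 + 2080×139 + 430×104 + 2480×364
  = 1909940
Sum of weights = 606 + 672 + 139 + 104 + 364 = 1885
Weighted mean = 1909940 / 1885 = 1013.2308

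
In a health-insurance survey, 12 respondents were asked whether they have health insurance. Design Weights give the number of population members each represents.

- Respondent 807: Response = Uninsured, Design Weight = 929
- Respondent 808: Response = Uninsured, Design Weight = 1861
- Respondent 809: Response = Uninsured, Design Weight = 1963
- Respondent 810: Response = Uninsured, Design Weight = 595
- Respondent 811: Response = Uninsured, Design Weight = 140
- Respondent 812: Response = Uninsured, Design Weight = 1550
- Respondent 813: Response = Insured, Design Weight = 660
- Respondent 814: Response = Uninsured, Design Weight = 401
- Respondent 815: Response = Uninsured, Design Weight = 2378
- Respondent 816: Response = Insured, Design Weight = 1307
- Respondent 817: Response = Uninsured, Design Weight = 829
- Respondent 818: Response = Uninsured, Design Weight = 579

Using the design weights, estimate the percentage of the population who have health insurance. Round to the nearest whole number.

Sum of weights for 'Insured' = 660 + 1307 = 1967
Total weight = 929 + 1861 + 1963 + 595 + 140 + 1550 + 660 + 401 + 2378 + 1307 + 829 + 579 = 13192
Weighted proportion = 1967 / 13192 = 0.14910552 → 14.910552%

15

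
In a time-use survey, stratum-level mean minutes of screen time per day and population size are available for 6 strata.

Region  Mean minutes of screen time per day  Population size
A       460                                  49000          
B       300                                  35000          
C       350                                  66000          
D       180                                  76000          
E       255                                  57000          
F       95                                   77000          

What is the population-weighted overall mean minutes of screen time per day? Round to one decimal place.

254.6

Σ Nₕ·x̄ₕ = 460×49000 + 300×35000 + 350×66000 + 180×76000 + 255×57000 + 95×77000
  = 22540000 + 10500000 + 23100000 + 13680000 + 14535000 + 7315000 = 91670000
Σ Nₕ = 49000 + 35000 + 66000 + 76000 + 57000 + 77000 = 360000
Overall mean = 91670000 / 360000 = 254.63889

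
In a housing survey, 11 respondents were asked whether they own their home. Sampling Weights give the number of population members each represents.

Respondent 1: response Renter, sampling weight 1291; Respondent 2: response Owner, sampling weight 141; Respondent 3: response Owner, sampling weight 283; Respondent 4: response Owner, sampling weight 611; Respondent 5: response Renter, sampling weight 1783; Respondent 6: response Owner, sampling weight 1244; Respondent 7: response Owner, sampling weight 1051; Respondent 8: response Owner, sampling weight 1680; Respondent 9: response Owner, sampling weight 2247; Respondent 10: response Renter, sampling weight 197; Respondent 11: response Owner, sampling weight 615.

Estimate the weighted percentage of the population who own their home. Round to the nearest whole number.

71

Sum of weights for 'Owner' = 141 + 283 + 611 + 1244 + 1051 + 1680 + 2247 + 615 = 7872
Total weight = 1291 + 141 + 283 + 611 + 1783 + 1244 + 1051 + 1680 + 2247 + 197 + 615 = 11143
Weighted proportion = 7872 / 11143 = 0.70645248 → 70.645248%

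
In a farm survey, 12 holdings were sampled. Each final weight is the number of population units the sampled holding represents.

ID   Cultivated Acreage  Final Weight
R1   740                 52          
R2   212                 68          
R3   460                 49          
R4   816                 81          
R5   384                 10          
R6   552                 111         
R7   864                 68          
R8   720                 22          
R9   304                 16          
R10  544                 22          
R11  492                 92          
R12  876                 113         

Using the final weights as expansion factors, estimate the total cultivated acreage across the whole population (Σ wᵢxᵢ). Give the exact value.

Weighted total = 740×52 + 212×68 + 460×49 + 816×81 + 384×10 + 552×111 + 864×68 + 720×22 + 304×16 + 544×22 + 492×92 + 876×113
  = 38480 + 14416 + 22540 + 66096 + 3840 + 61272 + 58752 + 15840 + 4864 + 11968 + 45264 + 98988 = 442320

442320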